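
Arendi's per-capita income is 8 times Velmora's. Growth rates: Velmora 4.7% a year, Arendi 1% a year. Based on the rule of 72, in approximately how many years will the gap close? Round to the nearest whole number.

The growth-rate gap is 4.7% − 1% = 3.7 percentage points.
So the ratio between them halves every 72/3.7 ≈ 19.46 years.
An 8 times gap closes after 3 halvings: 3 × 19.46 ≈ 58 years.

≈ 58 years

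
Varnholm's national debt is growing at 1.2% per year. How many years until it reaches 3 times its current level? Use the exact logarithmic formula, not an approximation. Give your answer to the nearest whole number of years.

92 years

t = ln(3) / ln(1 + 0.012) = 1.0986 / 0.011929 ≈ 92.09.
≈ 92 years.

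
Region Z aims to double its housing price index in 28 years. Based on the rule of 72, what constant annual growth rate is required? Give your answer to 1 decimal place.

72 / 28 ≈ 2.57, so about 2.6% a year.

2.6%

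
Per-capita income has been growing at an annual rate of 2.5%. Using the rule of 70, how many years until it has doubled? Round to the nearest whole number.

roughly 28 years

70/2.5 ≈ 28.00, so it doubles roughly every 28 years.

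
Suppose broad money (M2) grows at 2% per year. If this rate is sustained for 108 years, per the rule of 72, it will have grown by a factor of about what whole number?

72/2 ≈ 36.00 years per doubling.
108 years fits 3 doublings: 2^3 = 8.

roughly 8 times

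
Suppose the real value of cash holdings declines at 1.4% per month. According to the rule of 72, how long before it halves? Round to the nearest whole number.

around 51 months

Halving time ≈ 72 / 1.4 = 51.43 → 51 months.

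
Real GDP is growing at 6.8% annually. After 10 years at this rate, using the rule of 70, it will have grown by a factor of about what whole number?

about 2 times

Doubling time ≈ 70/6.8 = 10.29 years.
10/10.29 ≈ 1 doubling, so about 2^1 = 2×.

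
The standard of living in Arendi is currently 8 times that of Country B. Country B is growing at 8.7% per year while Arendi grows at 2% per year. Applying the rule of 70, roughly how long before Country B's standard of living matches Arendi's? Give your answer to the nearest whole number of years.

approximately 31 years

The growth-rate gap is 8.7% − 2% = 6.7 percentage points.
So the ratio between them halves every 70/6.7 ≈ 10.45 years.
An 8 times gap closes after 3 halvings: 3 × 10.45 ≈ 31 years.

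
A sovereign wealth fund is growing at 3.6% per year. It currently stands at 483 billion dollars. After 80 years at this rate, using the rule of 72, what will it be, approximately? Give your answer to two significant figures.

around 7700 billion dollars

It doubles every 72/3.6 ≈ 20.00 years, so 80 years is 4.00 doublings.
2^4.00 ≈ 16.00; 483 × 16.00 ≈ 7700 billion dollars.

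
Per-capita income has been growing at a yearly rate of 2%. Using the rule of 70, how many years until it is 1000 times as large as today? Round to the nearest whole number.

Doubling time ≈ 70/2 = 35.00 years.
Reaching 1000× takes log₂(1000) ≈ 9.97 doublings.
9.97 × 35.00 ≈ 349 years.

around 349 years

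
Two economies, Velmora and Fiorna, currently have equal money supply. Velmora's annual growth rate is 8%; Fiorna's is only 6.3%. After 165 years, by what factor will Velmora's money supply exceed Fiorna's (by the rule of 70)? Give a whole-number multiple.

≈ 16 times

Velmora pulls ahead at 1.7 pp per year, so the ratio doubles every 70/1.7 ≈ 41.18 years.
In 165 years that's 4.01 doublings: 2^4.01 ≈ 16.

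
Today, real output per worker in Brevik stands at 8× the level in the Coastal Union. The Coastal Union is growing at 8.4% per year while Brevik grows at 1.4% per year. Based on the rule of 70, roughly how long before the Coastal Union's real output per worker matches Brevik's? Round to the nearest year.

approximately 30 years

What matters is the difference: 7 pp.
Rule of 70 on the gap: the ratio halves every 70/7 ≈ 10.00 years.
An 8× gap closes after 3 halvings: 3 × 10.00 ≈ 30 years.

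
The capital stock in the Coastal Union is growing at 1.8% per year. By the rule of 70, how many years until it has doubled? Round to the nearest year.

around 39 years

70/1.8 ≈ 38.89, so it doubles roughly every 39 years.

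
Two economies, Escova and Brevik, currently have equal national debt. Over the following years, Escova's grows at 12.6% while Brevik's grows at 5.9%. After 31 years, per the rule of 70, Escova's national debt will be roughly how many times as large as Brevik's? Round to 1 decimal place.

7.8 times

Only the 6.7-point difference matters.
70/6.7 ≈ 10.45 years per doubling of the ratio; 31 years gives 2.97 doublings, so ≈ 7.8×.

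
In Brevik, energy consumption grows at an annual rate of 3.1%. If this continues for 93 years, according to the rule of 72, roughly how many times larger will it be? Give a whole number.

about 16 times

Doubling time ≈ 72/3.1 = 23.23 years.
93/23.23 ≈ 4 doublings, so about 2^4 = 16×.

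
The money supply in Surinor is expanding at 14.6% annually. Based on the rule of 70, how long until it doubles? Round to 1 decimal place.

70/14.6 ≈ 4.79, so it doubles roughly every 4.8 years.

roughly 4.8 years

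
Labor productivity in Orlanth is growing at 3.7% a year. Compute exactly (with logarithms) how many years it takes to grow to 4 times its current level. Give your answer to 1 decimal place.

38.2 years

t = ln(4) / ln(1 + 0.037) = 1.3863 / 0.036332 ≈ 38.16.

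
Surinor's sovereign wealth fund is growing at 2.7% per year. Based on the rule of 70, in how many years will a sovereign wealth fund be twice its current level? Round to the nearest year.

roughly 26 years

Doubling time ≈ 70 / 2.7 = 25.93 years.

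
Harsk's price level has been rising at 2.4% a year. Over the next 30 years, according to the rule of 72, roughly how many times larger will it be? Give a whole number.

approximately 2 times

72/2.4 ≈ 30.00 years per doubling.
30 years fits 1 doubling: 2^1 = 2.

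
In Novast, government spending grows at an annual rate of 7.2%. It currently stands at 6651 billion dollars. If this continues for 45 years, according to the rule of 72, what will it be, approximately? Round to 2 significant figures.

Doubling time ≈ 72/7.2 = 10.00 years.
45 years is 45/10.00 ≈ 4.50 doublings, a factor of 2^4.50 ≈ 22.63.
6651 × 22.63 ≈ 150000 billion dollars.

around 150000 billion dollars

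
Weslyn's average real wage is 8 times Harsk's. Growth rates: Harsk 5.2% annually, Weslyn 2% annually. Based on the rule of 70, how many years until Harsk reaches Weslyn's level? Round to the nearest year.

roughly 66 years

What matters is the difference: 3.2 pp.
Rule of 70 on the gap: the ratio halves every 70/3.2 ≈ 21.88 years.
An 8 times gap closes after 3 halvings: 3 × 21.88 ≈ 66 years.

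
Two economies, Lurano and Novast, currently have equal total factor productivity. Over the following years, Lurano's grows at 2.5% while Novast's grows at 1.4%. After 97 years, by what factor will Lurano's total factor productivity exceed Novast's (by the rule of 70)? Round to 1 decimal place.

about 2.9 times

Lurano pulls ahead at 1.1 pp per year, so the ratio doubles every 70/1.1 ≈ 63.64 years.
In 97 years that's 1.52 doublings: 2^1.52 ≈ 2.9.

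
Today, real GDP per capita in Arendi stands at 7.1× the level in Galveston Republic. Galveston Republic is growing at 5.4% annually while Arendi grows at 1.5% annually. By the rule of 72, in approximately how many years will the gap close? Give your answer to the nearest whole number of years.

approximately 52 years

Galveston Republic gains on Arendi at 5.4% − 1.5% = 3.9 points a year.
At that relative rate the gap halves every 72/3.9 ≈ 18.46 years.
A 7.1× gap takes log₂(7.1) ≈ 2.83 halvings to close: 2.83 × 18.46 ≈ 52 years.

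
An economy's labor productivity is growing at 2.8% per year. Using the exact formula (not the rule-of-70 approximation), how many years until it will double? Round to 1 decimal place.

25.1 years

t = ln(2) / ln(1 + 0.028) = 0.6931 / 0.027615 ≈ 25.10.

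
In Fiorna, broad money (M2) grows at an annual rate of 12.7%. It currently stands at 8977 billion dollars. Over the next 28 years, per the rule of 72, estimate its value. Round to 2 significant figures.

≈ 280000 billion dollars

It doubles every 72/12.7 ≈ 5.67 years, so 28 years is 4.94 doublings.
2^4.94 ≈ 30.70; 8977 × 30.70 ≈ 280000 billion dollars.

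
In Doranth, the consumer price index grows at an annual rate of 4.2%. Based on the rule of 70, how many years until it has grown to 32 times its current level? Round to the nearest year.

At 4.2% it doubles every 70/4.2 ≈ 16.67 years.
32 = 2^5, so 5 doublings → 83 years.

approximately 83 years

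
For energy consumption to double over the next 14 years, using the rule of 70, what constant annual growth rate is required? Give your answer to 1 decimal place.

70 / 14 ≈ 5.00, so about 5.0% a year.

approximately 5.0%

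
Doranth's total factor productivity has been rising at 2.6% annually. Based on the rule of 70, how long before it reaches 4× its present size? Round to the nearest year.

approximately 54 years

Doubling time ≈ 70/2.6 = 26.92 years.
4 = 2^2, so 2 doublings → 54 years.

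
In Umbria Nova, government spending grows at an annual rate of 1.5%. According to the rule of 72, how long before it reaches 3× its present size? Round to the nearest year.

around 76 years

At 1.5% it doubles every 72/1.5 ≈ 48.00 years.
3× is log₂ 3 ≈ 1.58 doublings, so ≈ 1.58 × 48.00 = 76 years.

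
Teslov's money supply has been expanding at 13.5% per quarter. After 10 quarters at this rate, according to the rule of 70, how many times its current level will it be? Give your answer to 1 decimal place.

Doubling time ≈ 70/13.5 = 5.19 quarters.
10 quarters / 5.19 ≈ 1.93 doublings → factor 2^1.93 ≈ 3.8.

around 3.8 times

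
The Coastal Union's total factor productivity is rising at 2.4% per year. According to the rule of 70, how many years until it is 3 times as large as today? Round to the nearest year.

roughly 46 years

One doubling takes 70/2.4 = 29.17 years.
Reaching 3× takes log₂(3) ≈ 1.58 doublings.
1.58 × 29.17 ≈ 46 years.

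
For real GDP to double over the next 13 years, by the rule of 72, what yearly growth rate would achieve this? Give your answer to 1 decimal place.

≈ 5.5%

72 / 13 ≈ 5.54, so about 5.5% per year.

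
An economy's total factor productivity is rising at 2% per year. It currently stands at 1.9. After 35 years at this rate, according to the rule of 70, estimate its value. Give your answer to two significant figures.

approximately 3.8

Doubling time ≈ 70/2 = 35.00 years.
35 years is 35/35.00 ≈ 1.00 doublings, a factor of 2^1.00 ≈ 2.00.
1.9 × 2.00 ≈ 3.8.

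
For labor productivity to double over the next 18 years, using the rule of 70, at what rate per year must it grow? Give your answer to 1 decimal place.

3.9% per year

70 / 18 ≈ 3.89, so about 3.9% per year.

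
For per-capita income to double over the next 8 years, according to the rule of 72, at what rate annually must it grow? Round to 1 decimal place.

≈ 9.0% annually

72 / 8 ≈ 9.00, so about 9.0% annually.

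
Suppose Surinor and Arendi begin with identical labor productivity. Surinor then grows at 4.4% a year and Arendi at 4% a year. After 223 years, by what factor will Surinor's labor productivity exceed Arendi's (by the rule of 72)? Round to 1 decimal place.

2.4 times

Surinor pulls ahead at 0.4 pp per year, so the ratio doubles every 72/0.4 ≈ 180.00 years.
In 223 years that's 1.24 doublings: 2^1.24 ≈ 2.4.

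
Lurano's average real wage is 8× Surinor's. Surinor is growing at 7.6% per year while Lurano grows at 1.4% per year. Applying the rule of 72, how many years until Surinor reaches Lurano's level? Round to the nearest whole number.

roughly 35 years

The growth-rate gap is 7.6% − 1.4% = 6.2 percentage points.
So the ratio between them halves every 72/6.2 ≈ 11.61 years.
An 8× gap closes after 3 halvings: 3 × 11.61 ≈ 35 years.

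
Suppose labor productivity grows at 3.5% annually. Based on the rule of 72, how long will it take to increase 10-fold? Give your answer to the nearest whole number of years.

around 68 years

At 3.5% it doubles every 72/3.5 ≈ 20.57 years.
10× is log₂ 10 ≈ 3.32 doublings, so ≈ 3.32 × 20.57 = 68 years.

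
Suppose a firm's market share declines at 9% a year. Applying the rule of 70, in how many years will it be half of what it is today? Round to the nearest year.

Halving time ≈ 70 / 9 = 7.78 → 8 years.

roughly 8 years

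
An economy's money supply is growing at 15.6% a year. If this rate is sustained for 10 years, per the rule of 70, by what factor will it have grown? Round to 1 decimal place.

roughly 4.7 times

Doubles every ≈ 4.49 years (70/15.6).
10 years is 2.23 doublings; 2^2.23 ≈ 4.7×.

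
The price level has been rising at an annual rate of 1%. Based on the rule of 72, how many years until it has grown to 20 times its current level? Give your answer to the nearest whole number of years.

At 1% it doubles every 72/1 ≈ 72.00 years.
Reaching 20× takes log₂(20) ≈ 4.32 doublings.
4.32 × 72.00 ≈ 311 years.

roughly 311 years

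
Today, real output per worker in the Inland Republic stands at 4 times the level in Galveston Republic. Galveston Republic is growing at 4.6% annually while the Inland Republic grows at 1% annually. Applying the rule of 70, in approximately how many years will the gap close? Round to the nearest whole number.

roughly 39 years

The growth-rate gap is 4.6% − 1% = 3.6 percentage points.
So the ratio between them halves every 70/3.6 ≈ 19.44 years.
A 4 times gap closes after 2 halvings: 2 × 19.44 ≈ 39 years.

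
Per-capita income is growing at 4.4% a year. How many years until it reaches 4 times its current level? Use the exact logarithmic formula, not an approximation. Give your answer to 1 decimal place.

32.2 years

t = ln(4) / ln(1 + 0.044) = 1.3863 / 0.043059 ≈ 32.20.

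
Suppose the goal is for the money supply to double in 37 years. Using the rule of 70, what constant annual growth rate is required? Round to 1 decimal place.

around 1.9% a year

70 / 37 ≈ 1.89, so about 1.9% a year.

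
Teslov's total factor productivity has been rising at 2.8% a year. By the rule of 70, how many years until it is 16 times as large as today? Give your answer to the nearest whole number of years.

around 100 years

At 2.8% it doubles every 70/2.8 ≈ 25.00 years.
16 = 2^4, so 4 doublings → 100 years.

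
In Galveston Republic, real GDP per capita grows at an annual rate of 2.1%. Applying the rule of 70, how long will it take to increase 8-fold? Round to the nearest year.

At 2.1% it doubles every 70/2.1 ≈ 33.33 years.
8 = 2^3, so 3 doublings → 100 years.

roughly 100 years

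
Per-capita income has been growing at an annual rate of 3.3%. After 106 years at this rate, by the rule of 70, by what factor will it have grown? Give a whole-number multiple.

Doubling time ≈ 70/3.3 = 21.21 years.
106/21.21 ≈ 5 doublings, so about 2^5 = 32×.

about 32 times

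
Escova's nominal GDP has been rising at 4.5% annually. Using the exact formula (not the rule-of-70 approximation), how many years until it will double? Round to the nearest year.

t = ln(2) / ln(1 + 0.045) = 0.6931 / 0.044017 ≈ 15.75.
≈ 16 years.

16 years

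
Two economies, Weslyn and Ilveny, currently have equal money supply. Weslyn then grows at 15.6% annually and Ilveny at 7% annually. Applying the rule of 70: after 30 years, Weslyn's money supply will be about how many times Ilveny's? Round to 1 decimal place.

Weslyn pulls ahead at 8.6 pp per year, so the ratio doubles every 70/8.6 ≈ 8.14 years.
In 30 years that's 3.69 doublings: 2^3.69 ≈ 12.9.

12.9 times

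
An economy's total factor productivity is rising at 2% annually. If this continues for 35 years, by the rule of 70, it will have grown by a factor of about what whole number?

roughly 2 times

Doubling time ≈ 70/2 = 35.00 years.
35/35.00 ≈ 1 doubling, so about 2^1 = 2×.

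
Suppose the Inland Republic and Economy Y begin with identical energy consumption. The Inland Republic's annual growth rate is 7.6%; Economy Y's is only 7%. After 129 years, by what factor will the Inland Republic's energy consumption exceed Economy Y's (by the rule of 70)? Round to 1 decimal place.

around 2.2 times

Rate gap = 7.6% − 7% = 0.6 points.
The ratio doubles every 70/0.6 ≈ 116.67 years.
129/116.67 ≈ 1.11 doublings → ratio ≈ 2^1.11 ≈ 2.2.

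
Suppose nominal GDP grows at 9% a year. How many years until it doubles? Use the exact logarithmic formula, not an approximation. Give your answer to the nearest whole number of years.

t = ln(2) / ln(1 + 0.09) = 0.6931 / 0.086178 ≈ 8.04.
≈ 8 years.

8 years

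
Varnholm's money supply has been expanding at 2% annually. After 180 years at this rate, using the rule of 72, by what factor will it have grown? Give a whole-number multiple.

roughly 32 times

72/2 ≈ 36.00 years per doubling.
180 years fits 5 doublings: 2^5 = 32.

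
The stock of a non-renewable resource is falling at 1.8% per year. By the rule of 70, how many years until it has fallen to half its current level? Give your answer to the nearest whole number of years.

The rule works in reverse for decay: 70/1.8 ≈ 38.89 years to halve.

roughly 39 years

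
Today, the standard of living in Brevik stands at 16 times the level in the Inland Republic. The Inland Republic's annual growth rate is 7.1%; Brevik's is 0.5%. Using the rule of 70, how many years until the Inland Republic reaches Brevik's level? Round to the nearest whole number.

The growth-rate gap is 7.1% − 0.5% = 6.6 percentage points.
So the ratio between them halves every 70/6.6 ≈ 10.61 years.
A 16 times gap closes after 4 halvings: 4 × 10.61 ≈ 42 years.

≈ 42 years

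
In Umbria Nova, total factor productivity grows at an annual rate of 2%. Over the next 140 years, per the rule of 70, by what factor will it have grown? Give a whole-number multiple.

roughly 16 times

At 2% one doubling takes ≈ 35.00 years; 140 years is 4 of them, so ×16.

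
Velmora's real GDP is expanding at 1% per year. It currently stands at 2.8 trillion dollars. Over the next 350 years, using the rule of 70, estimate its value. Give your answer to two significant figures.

90 trillion dollars

Doubling time ≈ 70/1 = 70.00 years.
350 years is 350/70.00 ≈ 5.00 doublings, a factor of 2^5.00 ≈ 32.00.
2.8 × 32.00 ≈ 90 trillion dollars.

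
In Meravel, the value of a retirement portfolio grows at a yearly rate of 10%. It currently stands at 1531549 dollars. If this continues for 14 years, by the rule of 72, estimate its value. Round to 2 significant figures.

5900000 dollars

It doubles every 72/10 ≈ 7.20 years, so 14 years is 1.94 doublings.
2^1.94 ≈ 3.84; 1531549 × 3.84 ≈ 5900000 dollars.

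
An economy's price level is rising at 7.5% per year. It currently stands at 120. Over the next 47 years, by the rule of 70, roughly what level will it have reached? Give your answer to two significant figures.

It doubles every 70/7.5 ≈ 9.33 years, so 47 years is 5.04 doublings.
2^5.04 ≈ 32.90; 120 × 32.90 ≈ 3900.

≈ 3900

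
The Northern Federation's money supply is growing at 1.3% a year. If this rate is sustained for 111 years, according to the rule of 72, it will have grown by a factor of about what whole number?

about 4 times

Doubling time ≈ 72/1.3 = 55.38 years.
111/55.38 ≈ 2 doublings, so about 2^2 = 4×.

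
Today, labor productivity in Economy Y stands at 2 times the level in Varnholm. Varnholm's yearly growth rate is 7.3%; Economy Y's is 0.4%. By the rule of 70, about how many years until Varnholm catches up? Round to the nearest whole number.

The growth-rate gap is 7.3% − 0.4% = 6.9 percentage points.
So the ratio between them halves every 70/6.9 ≈ 10.14 years.
A 2 times gap closes after 1 halving: 1 × 10.14 ≈ 10 years.

roughly 10 years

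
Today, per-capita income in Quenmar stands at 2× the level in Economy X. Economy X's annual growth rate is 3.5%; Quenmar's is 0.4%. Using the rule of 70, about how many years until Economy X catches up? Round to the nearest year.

Economy X gains on Quenmar at 3.5% − 0.4% = 3.1 points a year.
At that relative rate the gap halves every 70/3.1 ≈ 22.58 years.
A 2× gap closes after 1 halving: 1 × 22.58 ≈ 23 years.

23 years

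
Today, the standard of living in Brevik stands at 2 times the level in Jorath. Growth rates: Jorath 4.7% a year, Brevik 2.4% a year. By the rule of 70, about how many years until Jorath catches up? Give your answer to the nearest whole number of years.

Jorath gains on Brevik at 4.7% − 2.4% = 2.3 points a year.
At that relative rate the gap halves every 70/2.3 ≈ 30.43 years.
A 2 times gap closes after 1 halving: 1 × 30.43 ≈ 30 years.

≈ 30 years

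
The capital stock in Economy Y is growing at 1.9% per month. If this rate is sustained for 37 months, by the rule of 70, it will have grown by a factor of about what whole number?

Doubling time ≈ 70/1.9 = 36.84 months.
37/36.84 ≈ 1 doubling, so about 2^1 = 2×.

roughly 2 times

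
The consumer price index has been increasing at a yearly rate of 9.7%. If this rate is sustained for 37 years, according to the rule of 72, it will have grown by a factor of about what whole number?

At 9.7% one doubling takes ≈ 7.42 years; 37 years is 5 of them, so ×32.

around 32 times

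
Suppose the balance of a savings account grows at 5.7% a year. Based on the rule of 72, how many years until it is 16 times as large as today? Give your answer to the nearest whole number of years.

approximately 51 years

Doubling time ≈ 72/5.7 = 12.63 years.
Getting to 16× needs 4 doublings: 4 × 12.63 ≈ 51 years.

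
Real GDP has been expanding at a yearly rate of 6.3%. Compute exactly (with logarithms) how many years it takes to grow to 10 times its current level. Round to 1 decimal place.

t = ln(10) / ln(1 + 0.063) = 2.3026 / 0.061095 ≈ 37.69.

37.7 years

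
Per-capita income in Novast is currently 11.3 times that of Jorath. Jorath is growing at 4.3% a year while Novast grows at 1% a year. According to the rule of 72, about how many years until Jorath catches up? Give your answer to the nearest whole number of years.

What matters is the difference: 3.3 pp.
Rule of 72 on the gap: the ratio halves every 72/3.3 ≈ 21.82 years.
An 11.3 times gap takes log₂(11.3) ≈ 3.50 halvings to close: 3.50 × 21.82 ≈ 76 years.

approximately 76 years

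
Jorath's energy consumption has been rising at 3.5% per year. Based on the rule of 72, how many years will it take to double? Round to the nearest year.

around 21 years

At 3.5%, doubling takes about 72/3.5 = 20.57 years.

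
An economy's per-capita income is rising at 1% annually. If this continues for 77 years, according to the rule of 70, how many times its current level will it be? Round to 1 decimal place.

2.1 times

Doubles every ≈ 70.00 years (70/1).
77 years is 1.10 doublings; 2^1.10 ≈ 2.1×.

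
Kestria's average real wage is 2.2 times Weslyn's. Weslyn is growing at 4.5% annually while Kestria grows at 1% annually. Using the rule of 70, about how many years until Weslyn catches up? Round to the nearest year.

around 23 years

Weslyn gains on Kestria at 4.5% − 1% = 3.5 points a year.
At that relative rate the gap halves every 70/3.5 ≈ 20.00 years.
A 2.2 times gap takes log₂(2.2) ≈ 1.14 halvings to close: 1.14 × 20.00 ≈ 23 years.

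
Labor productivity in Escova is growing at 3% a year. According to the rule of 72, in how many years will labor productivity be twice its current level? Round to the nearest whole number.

about 24 years

At 3%, doubling takes about 72/3 = 24.00 years.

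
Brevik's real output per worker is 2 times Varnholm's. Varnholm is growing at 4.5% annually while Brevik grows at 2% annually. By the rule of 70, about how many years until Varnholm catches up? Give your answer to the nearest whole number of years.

What matters is the difference: 2.5 pp.
Rule of 70 on the gap: the ratio halves every 70/2.5 ≈ 28.00 years.
A 2 times gap closes after 1 halving: 1 × 28.00 ≈ 28 years.

28 years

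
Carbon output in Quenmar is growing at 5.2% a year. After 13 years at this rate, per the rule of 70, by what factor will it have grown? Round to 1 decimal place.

Doubles every ≈ 13.46 years (70/5.2).
13 years is 0.97 doublings; 2^0.97 ≈ 2.0×.

≈ 2.0 times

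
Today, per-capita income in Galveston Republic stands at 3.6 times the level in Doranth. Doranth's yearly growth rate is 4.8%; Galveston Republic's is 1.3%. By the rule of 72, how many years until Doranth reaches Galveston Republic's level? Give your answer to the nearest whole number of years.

The growth-rate gap is 4.8% − 1.3% = 3.5 percentage points.
So the ratio between them halves every 72/3.5 ≈ 20.57 years.
A 3.6 times gap takes log₂(3.6) ≈ 1.85 halvings to close: 1.85 × 20.57 ≈ 38 years.

38 years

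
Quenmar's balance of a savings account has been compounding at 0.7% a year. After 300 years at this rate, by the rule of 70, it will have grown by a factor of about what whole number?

≈ 8 times

Doubling time ≈ 70/0.7 = 100.00 years.
300/100.00 ≈ 3 doublings, so about 2^3 = 8×.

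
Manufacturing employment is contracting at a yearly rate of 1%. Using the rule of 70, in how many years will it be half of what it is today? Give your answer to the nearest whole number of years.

Halving time ≈ 70 / 1 = 70.00 → 70 years.

70 years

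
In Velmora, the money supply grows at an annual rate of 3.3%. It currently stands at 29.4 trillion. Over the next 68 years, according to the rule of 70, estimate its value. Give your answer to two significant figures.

about 270 trillion

It doubles every 70/3.3 ≈ 21.21 years, so 68 years is 3.21 doublings.
2^3.21 ≈ 9.25; 29.4 × 9.25 ≈ 270 trillion.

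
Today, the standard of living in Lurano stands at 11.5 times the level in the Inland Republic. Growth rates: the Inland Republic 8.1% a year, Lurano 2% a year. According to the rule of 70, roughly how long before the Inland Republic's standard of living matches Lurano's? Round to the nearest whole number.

around 40 years

the Inland Republic gains on Lurano at 8.1% − 2% = 6.1 points a year.
At that relative rate the gap halves every 70/6.1 ≈ 11.48 years.
An 11.5 times gap takes log₂(11.5) ≈ 3.52 halvings to close: 3.52 × 11.48 ≈ 40 years.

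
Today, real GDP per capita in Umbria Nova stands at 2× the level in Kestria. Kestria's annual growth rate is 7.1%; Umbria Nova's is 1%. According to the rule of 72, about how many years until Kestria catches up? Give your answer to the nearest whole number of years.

Kestria gains on Umbria Nova at 7.1% − 1% = 6.1 points a year.
At that relative rate the gap halves every 72/6.1 ≈ 11.80 years.
A 2× gap closes after 1 halving: 1 × 11.80 ≈ 12 years.

around 12 years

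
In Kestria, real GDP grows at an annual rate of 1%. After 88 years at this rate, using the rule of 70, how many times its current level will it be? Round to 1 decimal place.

Doubling time ≈ 70/1 = 70.00 years.
88 years / 70.00 ≈ 1.26 doublings → factor 2^1.26 ≈ 2.4.

around 2.4 times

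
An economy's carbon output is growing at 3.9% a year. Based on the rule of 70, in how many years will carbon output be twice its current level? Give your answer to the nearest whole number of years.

70/3.9 ≈ 17.95, so it doubles roughly every 18 years.

18 years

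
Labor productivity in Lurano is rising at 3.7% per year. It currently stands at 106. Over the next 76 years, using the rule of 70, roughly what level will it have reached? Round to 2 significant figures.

1700

Doubling time ≈ 70/3.7 = 18.92 years.
76 years is 76/18.92 ≈ 4.02 doublings, a factor of 2^4.02 ≈ 16.22.
106 × 16.22 ≈ 1700.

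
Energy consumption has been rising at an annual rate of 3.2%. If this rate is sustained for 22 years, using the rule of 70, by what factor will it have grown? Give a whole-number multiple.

70/3.2 ≈ 21.88 years per doubling.
22 years fits 1 doubling: 2^1 = 2.

2 times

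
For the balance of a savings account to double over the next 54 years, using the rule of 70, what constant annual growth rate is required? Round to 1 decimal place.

70 / 54 ≈ 1.30, so about 1.3% annually.

1.3%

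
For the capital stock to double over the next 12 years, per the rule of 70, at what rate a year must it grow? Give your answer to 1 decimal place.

70 / 12 ≈ 5.83, so about 5.8% a year.

approximately 5.8%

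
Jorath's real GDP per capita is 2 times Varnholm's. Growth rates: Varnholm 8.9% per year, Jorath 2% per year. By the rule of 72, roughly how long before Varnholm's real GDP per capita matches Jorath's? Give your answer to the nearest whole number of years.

What matters is the difference: 6.9 pp.
Rule of 72 on the gap: the ratio halves every 72/6.9 ≈ 10.43 years.
A 2 times gap closes after 1 halving: 1 × 10.43 ≈ 10 years.

around 10 years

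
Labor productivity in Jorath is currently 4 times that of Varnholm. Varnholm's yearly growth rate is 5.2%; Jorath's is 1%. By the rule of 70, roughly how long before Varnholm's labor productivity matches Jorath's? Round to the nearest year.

The growth-rate gap is 5.2% − 1% = 4.2 percentage points.
So the ratio between them halves every 70/4.2 ≈ 16.67 years.
A 4 times gap closes after 2 halvings: 2 × 16.67 ≈ 33 years.

about 33 years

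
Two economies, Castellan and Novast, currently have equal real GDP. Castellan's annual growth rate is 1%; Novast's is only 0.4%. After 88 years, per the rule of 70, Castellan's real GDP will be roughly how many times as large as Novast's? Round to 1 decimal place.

approximately 1.7 times

Rate gap = 1% − 0.4% = 0.6 points.
The ratio doubles every 70/0.6 ≈ 116.67 years.
88/116.67 ≈ 0.75 doublings → ratio ≈ 2^0.75 ≈ 1.7.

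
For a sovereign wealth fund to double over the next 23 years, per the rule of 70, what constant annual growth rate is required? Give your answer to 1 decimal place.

about 3.0%

70 / 23 ≈ 3.04, so about 3.0% annually.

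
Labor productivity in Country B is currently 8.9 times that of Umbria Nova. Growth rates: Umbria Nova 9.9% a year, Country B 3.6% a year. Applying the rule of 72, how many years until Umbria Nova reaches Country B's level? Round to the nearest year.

The growth-rate gap is 9.9% − 3.6% = 6.3 percentage points.
So the ratio between them halves every 72/6.3 ≈ 11.43 years.
An 8.9 times gap takes log₂(8.9) ≈ 3.15 halvings to close: 3.15 × 11.43 ≈ 36 years.

roughly 36 years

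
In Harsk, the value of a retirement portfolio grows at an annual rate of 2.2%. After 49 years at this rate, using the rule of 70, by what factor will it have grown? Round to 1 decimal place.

Doubling time ≈ 70/2.2 = 31.82 years.
49 years / 31.82 ≈ 1.54 doublings → factor 2^1.54 ≈ 2.9.

≈ 2.9 times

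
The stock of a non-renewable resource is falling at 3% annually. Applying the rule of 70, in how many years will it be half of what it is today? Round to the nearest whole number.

about 23 years

Falling at 3%, it halves about every 70/3 = 23.33 years.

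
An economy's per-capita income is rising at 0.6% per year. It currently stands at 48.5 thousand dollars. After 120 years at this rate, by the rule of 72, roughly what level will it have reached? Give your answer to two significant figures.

≈ 97 thousand dollars

Doubling time ≈ 72/0.6 = 120.00 years.
120 years is 120/120.00 ≈ 1.00 doublings, a factor of 2^1.00 ≈ 2.00.
48.5 × 2.00 ≈ 97 thousand dollars.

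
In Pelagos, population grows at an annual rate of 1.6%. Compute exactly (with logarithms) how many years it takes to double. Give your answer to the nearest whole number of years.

44 years

t = ln(2) / ln(1 + 0.016) = 0.6931 / 0.015873 ≈ 43.67.
≈ 44 years.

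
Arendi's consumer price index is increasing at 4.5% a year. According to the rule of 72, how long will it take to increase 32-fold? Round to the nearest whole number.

≈ 80 years

At 4.5% it doubles every 72/4.5 ≈ 16.00 years.
Getting to 32× needs 5 doublings: 5 × 16.00 ≈ 80 years.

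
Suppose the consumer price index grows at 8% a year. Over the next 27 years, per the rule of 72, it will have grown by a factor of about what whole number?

about 8 times

72/8 ≈ 9.00 years per doubling.
27 years fits 3 doublings: 2^3 = 8.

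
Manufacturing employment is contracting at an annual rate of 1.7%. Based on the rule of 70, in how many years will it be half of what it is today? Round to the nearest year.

roughly 41 years

Halving time ≈ 70 / 1.7 = 41.18 → 41 years.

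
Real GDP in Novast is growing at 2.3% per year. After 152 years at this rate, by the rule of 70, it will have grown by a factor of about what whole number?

At 2.3% one doubling takes ≈ 30.43 years; 152 years is 5 of them, so ×32.

≈ 32 times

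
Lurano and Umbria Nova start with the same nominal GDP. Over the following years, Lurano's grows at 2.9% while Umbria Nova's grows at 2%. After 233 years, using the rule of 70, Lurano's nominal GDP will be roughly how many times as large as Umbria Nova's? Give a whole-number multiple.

Rate gap = 2.9% − 2% = 0.9 points.
The ratio doubles every 70/0.9 ≈ 77.78 years.
233/77.78 ≈ 3.00 doublings → ratio ≈ 2^3.00 ≈ 8.

around 8 times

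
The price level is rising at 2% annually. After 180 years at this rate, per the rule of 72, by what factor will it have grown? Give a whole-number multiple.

Doubling time ≈ 72/2 = 36.00 years.
180/36.00 ≈ 5 doublings, so about 2^5 = 32×.

about 32 times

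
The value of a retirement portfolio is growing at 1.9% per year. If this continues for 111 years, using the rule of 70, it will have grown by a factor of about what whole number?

about 8 times

Doubling time ≈ 70/1.9 = 36.84 years.
111/36.84 ≈ 3 doublings, so about 2^3 = 8×.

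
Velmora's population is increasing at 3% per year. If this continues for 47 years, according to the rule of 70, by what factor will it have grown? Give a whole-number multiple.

At 3% one doubling takes ≈ 23.33 years; 47 years is 2 of them, so ×4.

roughly 4 times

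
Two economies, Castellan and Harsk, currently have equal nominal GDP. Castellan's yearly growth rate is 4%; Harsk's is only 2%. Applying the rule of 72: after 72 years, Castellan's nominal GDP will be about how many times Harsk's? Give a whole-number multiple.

roughly 4 times

Only the 2-point difference matters.
72/2 ≈ 36.00 years per doubling of the ratio; 72 years gives 2.00 doublings, so ≈ 4×.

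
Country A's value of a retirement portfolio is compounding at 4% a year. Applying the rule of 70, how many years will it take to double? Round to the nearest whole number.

70/4 ≈ 17.50, so it doubles roughly every 18 years.

around 18 years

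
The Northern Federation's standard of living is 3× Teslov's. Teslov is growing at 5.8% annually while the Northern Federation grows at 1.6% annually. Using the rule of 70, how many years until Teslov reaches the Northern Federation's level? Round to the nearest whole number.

≈ 26 years

The growth-rate gap is 5.8% − 1.6% = 4.2 percentage points.
So the ratio between them halves every 70/4.2 ≈ 16.67 years.
A 3× gap takes log₂(3) ≈ 1.58 halvings to close: 1.58 × 16.67 ≈ 26 years.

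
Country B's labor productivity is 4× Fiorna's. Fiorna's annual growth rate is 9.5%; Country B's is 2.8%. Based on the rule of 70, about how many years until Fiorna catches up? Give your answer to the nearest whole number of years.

about 21 years

What matters is the difference: 6.7 pp.
Rule of 70 on the gap: the ratio halves every 70/6.7 ≈ 10.45 years.
A 4× gap closes after 2 halvings: 2 × 10.45 ≈ 21 years.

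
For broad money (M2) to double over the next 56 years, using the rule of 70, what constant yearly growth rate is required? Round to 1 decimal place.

70 / 56 ≈ 1.25, so about 1.3% per year.

about 1.3%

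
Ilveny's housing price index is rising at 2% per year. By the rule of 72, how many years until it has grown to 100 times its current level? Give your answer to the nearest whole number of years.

At 2% it doubles every 72/2 ≈ 36.00 years.
Reaching 100× takes log₂(100) ≈ 6.64 doublings.
6.64 × 36.00 ≈ 239 years.

roughly 239 years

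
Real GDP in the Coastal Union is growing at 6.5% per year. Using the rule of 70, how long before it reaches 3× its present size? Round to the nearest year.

Doubling time ≈ 70/6.5 = 10.77 years.
3× is log₂ 3 ≈ 1.58 doublings, so ≈ 1.58 × 10.77 = 17 years.

around 17 years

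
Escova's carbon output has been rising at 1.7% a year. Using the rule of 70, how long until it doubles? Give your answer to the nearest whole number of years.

roughly 41 years

70/1.7 ≈ 41.18, so it doubles roughly every 41 years.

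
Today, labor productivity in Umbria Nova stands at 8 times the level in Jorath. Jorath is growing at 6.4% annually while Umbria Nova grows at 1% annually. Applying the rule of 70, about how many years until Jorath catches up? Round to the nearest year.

Jorath gains on Umbria Nova at 6.4% − 1% = 5.4 points a year.
At that relative rate the gap halves every 70/5.4 ≈ 12.96 years.
An 8 times gap closes after 3 halvings: 3 × 12.96 ≈ 39 years.

about 39 years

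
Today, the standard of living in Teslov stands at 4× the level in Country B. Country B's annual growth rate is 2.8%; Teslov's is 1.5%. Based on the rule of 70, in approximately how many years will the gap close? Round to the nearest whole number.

≈ 108 years

The growth-rate gap is 2.8% − 1.5% = 1.3 percentage points.
So the ratio between them halves every 70/1.3 ≈ 53.85 years.
A 4× gap closes after 2 halvings: 2 × 53.85 ≈ 108 years.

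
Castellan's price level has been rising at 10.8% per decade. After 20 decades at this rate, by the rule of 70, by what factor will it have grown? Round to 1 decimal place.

about 8.5 times

Doubling time ≈ 70/10.8 = 6.48 decades.
20 decades / 6.48 ≈ 3.09 doublings → factor 2^3.09 ≈ 8.5.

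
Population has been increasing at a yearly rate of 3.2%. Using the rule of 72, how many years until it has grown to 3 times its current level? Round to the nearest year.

One doubling takes 72/3.2 = 22.50 years.
3× is log₂ 3 ≈ 1.58 doublings, so ≈ 1.58 × 22.50 = 36 years.

roughly 36 years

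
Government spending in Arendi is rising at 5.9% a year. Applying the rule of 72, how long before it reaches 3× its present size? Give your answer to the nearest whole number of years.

≈ 19 years

One doubling takes 72/5.9 = 12.20 years.
Reaching 3× takes log₂(3) ≈ 1.58 doublings.
1.58 × 12.20 ≈ 19 years.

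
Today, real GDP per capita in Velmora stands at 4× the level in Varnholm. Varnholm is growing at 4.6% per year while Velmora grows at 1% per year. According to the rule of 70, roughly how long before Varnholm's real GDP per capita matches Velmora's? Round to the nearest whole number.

What matters is the difference: 3.6 pp.
Rule of 70 on the gap: the ratio halves every 70/3.6 ≈ 19.44 years.
A 4× gap closes after 2 halvings: 2 × 19.44 ≈ 39 years.

around 39 years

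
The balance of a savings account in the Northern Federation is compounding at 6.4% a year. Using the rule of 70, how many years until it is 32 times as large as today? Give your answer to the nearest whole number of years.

One doubling takes 70/6.4 = 10.94 years.
32× is 5 doublings, so 5 × 10.94 ≈ 55 years.

about 55 years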